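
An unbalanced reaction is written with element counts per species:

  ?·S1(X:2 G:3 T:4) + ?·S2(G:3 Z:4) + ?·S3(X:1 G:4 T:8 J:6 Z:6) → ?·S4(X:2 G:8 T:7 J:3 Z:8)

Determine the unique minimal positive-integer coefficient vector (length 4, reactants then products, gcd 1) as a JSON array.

Coefficients: [3, 5, 2, 4]

X: 3·2+5·0+2·1 = 8 | 4·2 = 8
G: 3·3+5·3+2·4 = 32 | 4·8 = 32
T: 3·4+5·0+2·8 = 28 | 4·7 = 28
J: 3·0+5·0+2·6 = 12 | 4·3 = 12
Z: 3·0+5·4+2·6 = 32 | 4·8 = 32
gcd(3,5,2,4) = 1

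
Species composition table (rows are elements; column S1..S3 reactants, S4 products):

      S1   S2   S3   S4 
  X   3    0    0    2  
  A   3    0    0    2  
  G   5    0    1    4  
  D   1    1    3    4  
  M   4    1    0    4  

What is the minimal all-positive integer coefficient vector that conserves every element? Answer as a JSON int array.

Coefficients: [2, 4, 2, 3]

X: 2·3+4·0+2·0 = 6 | 3·2 = 6
A: 2·3+4·0+2·0 = 6 | 3·2 = 6
G: 2·5+4·0+2·1 = 12 | 3·4 = 12
D: 2·1+4·1+2·3 = 12 | 3·4 = 12
M: 2·4+4·1+2·0 = 12 | 3·4 = 12
gcd(2,4,2,3) = 1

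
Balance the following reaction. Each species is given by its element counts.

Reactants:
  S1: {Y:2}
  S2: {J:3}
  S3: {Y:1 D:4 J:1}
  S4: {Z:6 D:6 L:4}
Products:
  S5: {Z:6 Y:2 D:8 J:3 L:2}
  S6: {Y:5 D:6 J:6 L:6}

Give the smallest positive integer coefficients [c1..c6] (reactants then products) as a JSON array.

Z: 4·0+4·0+3·0+3·6 = 18 | 3·6+1·0 = 18
Y: 4·2+4·0+3·1+3·0 = 11 | 3·2+1·5 = 11
D: 4·0+4·0+3·4+3·6 = 30 | 3·8+1·6 = 30
J: 4·0+4·3+3·1+3·0 = 15 | 3·3+1·6 = 15
L: 4·0+4·0+3·0+3·4 = 12 | 3·2+1·6 = 12
gcd(4,4,3,3,3,1) = 1

Coefficients: [4, 4, 3, 3, 3, 1]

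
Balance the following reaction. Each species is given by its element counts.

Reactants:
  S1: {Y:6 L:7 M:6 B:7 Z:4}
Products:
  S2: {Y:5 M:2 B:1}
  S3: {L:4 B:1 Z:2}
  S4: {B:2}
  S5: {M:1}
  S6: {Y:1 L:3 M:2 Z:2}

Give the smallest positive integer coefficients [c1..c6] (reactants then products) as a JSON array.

Y: 2·6 = 12 | 2·5+2·0+5·0+4·0+2·1 = 12
L: 2·7 = 14 | 2·0+2·4+5·0+4·0+2·3 = 14
M: 2·6 = 12 | 2·2+2·0+5·0+4·1+2·2 = 12
B: 2·7 = 14 | 2·1+2·1+5·2+4·0+2·0 = 14
Z: 2·4 = 8 | 2·0+2·2+5·0+4·0+2·2 = 8
gcd(2,2,2,5,4,2) = 1

Coefficients: [2, 2, 2, 5, 4, 2]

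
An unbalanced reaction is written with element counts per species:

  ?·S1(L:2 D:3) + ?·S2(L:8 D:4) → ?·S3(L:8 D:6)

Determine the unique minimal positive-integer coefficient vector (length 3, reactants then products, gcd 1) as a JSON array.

L: 4·2+3·8 = 32 | 4·8 = 32
D: 4·3+3·4 = 24 | 4·6 = 24
gcd(4,3,4) = 1

Coefficients: [4, 3, 4]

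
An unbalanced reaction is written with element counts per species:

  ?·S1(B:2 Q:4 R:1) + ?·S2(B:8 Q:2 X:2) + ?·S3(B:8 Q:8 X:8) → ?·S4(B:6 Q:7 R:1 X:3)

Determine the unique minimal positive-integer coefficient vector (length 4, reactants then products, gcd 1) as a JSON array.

B: 6·2+1·8+2·8 = 36 | 6·6 = 36
Q: 6·4+1·2+2·8 = 42 | 6·7 = 42
R: 6·1+1·0+2·0 = 6 | 6·1 = 6
X: 6·0+1·2+2·8 = 18 | 6·3 = 18
gcd(6,1,2,6) = 1

Coefficients: [6, 1, 2, 6]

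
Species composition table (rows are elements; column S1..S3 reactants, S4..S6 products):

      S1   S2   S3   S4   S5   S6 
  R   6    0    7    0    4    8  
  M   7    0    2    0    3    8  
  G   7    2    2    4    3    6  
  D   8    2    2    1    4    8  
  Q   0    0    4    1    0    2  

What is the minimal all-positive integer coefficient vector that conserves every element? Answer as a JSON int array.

R: 5·6+1·0+2·7 = 44 | 2·0+5·4+3·8 = 44
M: 5·7+1·0+2·2 = 39 | 2·0+5·3+3·8 = 39
G: 5·7+1·2+2·2 = 41 | 2·4+5·3+3·6 = 41
D: 5·8+1·2+2·2 = 46 | 2·1+5·4+3·8 = 46
Q: 5·0+1·0+2·4 = 8 | 2·1+5·0+3·2 = 8
gcd(5,1,2,2,5,3) = 1

Coefficients: [5, 1, 2, 2, 5, 3]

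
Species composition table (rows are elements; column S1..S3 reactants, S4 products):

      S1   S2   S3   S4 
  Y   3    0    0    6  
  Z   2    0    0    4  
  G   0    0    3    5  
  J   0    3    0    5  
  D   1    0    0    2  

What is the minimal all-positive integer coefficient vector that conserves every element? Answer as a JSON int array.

Y: 6·3+5·0+5·0 = 18 | 3·6 = 18
Z: 6·2+5·0+5·0 = 12 | 3·4 = 12
G: 6·0+5·0+5·3 = 15 | 3·5 = 15
J: 6·0+5·3+5·0 = 15 | 3·5 = 15
D: 6·1+5·0+5·0 = 6 | 3·2 = 6
gcd(6,5,5,3) = 1

Coefficients: [6, 5, 5, 3]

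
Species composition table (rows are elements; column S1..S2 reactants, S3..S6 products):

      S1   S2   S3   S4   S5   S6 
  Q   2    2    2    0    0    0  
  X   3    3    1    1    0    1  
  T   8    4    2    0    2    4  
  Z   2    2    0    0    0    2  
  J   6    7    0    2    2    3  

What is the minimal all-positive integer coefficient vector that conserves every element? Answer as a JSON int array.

Q: 4·2+1·2 = 10 | 5·2+5·0+3·0+5·0 = 10
X: 4·3+1·3 = 15 | 5·1+5·1+3·0+5·1 = 15
T: 4·8+1·4 = 36 | 5·2+5·0+3·2+5·4 = 36
Z: 4·2+1·2 = 10 | 5·0+5·0+3·0+5·2 = 10
J: 4·6+1·7 = 31 | 5·0+5·2+3·2+5·3 = 31
gcd(4,1,5,5,3,5) = 1

Coefficients: [4, 1, 5, 5, 3, 5]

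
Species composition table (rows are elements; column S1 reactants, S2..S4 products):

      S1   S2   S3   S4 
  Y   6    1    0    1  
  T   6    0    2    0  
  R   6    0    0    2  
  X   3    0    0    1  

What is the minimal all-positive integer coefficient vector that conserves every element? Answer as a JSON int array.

Coefficients: [1, 3, 3, 3]

Y: 1·6 = 6 | 3·1+3·0+3·1 = 6
T: 1·6 = 6 | 3·0+3·2+3·0 = 6
R: 1·6 = 6 | 3·0+3·0+3·2 = 6
X: 1·3 = 3 | 3·0+3·0+3·1 = 3
gcd(1,3,3,3) = 1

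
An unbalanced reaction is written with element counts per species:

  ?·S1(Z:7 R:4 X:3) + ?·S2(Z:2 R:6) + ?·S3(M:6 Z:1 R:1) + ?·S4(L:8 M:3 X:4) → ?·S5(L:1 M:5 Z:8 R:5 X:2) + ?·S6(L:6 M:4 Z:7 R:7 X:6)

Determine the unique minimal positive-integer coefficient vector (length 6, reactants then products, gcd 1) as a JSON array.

L: 6·0+3·0+3·0+4·8 = 32 | 2·1+5·6 = 32
M: 6·0+3·0+3·6+4·3 = 30 | 2·5+5·4 = 30
Z: 6·7+3·2+3·1+4·0 = 51 | 2·8+5·7 = 51
R: 6·4+3·6+3·1+4·0 = 45 | 2·5+5·7 = 45
X: 6·3+3·0+3·0+4·4 = 34 | 2·2+5·6 = 34
gcd(6,3,3,4,2,5) = 1

Coefficients: [6, 3, 3, 4, 2, 5]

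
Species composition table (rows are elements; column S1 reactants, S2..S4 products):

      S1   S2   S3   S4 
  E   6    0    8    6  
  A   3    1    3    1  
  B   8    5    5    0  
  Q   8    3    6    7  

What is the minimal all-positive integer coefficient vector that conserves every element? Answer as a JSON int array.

E: 5·6 = 30 | 5·0+3·8+1·6 = 30
A: 5·3 = 15 | 5·1+3·3+1·1 = 15
B: 5·8 = 40 | 5·5+3·5+1·0 = 40
Q: 5·8 = 40 | 5·3+3·6+1·7 = 40
gcd(5,5,3,1) = 1

Coefficients: [5, 5, 3, 1]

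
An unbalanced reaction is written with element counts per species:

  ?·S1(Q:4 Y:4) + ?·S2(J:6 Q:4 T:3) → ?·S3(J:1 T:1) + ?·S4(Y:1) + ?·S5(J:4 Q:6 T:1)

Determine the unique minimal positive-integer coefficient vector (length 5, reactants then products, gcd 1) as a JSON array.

Coefficients: [1, 2, 4, 4, 2]

J: 1·0+2·6 = 12 | 4·1+4·0+2·4 = 12
Q: 1·4+2·4 = 12 | 4·0+4·0+2·6 = 12
T: 1·0+2·3 = 6 | 4·1+4·0+2·1 = 6
Y: 1·4+2·0 = 4 | 4·0+4·1+2·0 = 4
gcd(1,2,4,4,2) = 1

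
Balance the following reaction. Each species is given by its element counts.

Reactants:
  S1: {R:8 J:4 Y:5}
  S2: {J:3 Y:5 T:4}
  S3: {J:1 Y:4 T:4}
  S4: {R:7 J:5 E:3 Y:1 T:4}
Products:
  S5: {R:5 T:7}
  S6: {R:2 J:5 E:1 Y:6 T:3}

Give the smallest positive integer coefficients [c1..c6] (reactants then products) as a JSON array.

Coefficients: [1, 5, 1, 2, 2, 6]

R: 1·8+5·0+1·0+2·7 = 22 | 2·5+6·2 = 22
J: 1·4+5·3+1·1+2·5 = 30 | 2·0+6·5 = 30
E: 1·0+5·0+1·0+2·3 = 6 | 2·0+6·1 = 6
Y: 1·5+5·5+1·4+2·1 = 36 | 2·0+6·6 = 36
T: 1·0+5·4+1·4+2·4 = 32 | 2·7+6·3 = 32
gcd(1,5,1,2,2,6) = 1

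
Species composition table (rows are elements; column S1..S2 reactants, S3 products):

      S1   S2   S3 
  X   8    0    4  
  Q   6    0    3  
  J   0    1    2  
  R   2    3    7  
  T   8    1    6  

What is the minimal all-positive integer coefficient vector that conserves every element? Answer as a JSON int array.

Coefficients: [1, 4, 2]

X: 1·8+4·0 = 8 | 2·4 = 8
Q: 1·6+4·0 = 6 | 2·3 = 6
J: 1·0+4·1 = 4 | 2·2 = 4
R: 1·2+4·3 = 14 | 2·7 = 14
T: 1·8+4·1 = 12 | 2·6 = 12
gcd(1,4,2) = 1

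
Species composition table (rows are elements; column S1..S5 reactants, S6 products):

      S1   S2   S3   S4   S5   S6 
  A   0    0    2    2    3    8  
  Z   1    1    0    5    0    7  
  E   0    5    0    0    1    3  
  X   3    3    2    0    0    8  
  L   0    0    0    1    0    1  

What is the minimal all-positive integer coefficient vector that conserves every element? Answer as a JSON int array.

Coefficients: [5, 1, 3, 3, 4, 3]

A: 5·0+1·0+3·2+3·2+4·3 = 24 | 3·8 = 24
Z: 5·1+1·1+3·0+3·5+4·0 = 21 | 3·7 = 21
E: 5·0+1·5+3·0+3·0+4·1 = 9 | 3·3 = 9
X: 5·3+1·3+3·2+3·0+4·0 = 24 | 3·8 = 24
L: 5·0+1·0+3·0+3·1+4·0 = 3 | 3·1 = 3
gcd(5,1,3,3,4,3) = 1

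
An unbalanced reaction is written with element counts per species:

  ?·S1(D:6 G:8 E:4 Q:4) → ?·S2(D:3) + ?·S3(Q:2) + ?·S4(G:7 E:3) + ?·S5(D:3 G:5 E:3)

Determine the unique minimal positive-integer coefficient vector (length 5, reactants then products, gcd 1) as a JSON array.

D: 3·6 = 18 | 4·3+6·0+2·0+2·3 = 18
G: 3·8 = 24 | 4·0+6·0+2·7+2·5 = 24
E: 3·4 = 12 | 4·0+6·0+2·3+2·3 = 12
Q: 3·4 = 12 | 4·0+6·2+2·0+2·0 = 12
gcd(3,4,6,2,2) = 1

Coefficients: [3, 4, 6, 2, 2]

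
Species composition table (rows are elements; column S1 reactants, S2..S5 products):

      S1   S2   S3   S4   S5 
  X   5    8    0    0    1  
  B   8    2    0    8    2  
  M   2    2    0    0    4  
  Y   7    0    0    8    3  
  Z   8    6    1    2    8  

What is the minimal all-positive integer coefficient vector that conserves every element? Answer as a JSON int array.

X: 5·5 = 25 | 3·8+6·0+4·0+1·1 = 25
B: 5·8 = 40 | 3·2+6·0+4·8+1·2 = 40
M: 5·2 = 10 | 3·2+6·0+4·0+1·4 = 10
Y: 5·7 = 35 | 3·0+6·0+4·8+1·3 = 35
Z: 5·8 = 40 | 3·6+6·1+4·2+1·8 = 40
gcd(5,3,6,4,1) = 1

Coefficients: [5, 3, 6, 4, 1]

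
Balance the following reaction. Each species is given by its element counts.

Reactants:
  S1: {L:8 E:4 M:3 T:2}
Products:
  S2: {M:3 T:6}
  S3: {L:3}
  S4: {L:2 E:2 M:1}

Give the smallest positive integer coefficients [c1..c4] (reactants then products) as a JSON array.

Coefficients: [3, 1, 4, 6]

L: 3·8 = 24 | 1·0+4·3+6·2 = 24
E: 3·4 = 12 | 1·0+4·0+6·2 = 12
M: 3·3 = 9 | 1·3+4·0+6·1 = 9
T: 3·2 = 6 | 1·6+4·0+6·0 = 6
gcd(3,1,4,6) = 1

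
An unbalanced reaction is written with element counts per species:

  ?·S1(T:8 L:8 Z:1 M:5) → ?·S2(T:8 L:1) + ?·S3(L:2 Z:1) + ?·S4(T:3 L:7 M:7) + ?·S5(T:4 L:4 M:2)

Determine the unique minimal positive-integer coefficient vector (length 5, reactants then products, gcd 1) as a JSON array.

Coefficients: [6, 4, 6, 4, 1]

T: 6·8 = 48 | 4·8+6·0+4·3+1·4 = 48
L: 6·8 = 48 | 4·1+6·2+4·7+1·4 = 48
Z: 6·1 = 6 | 4·0+6·1+4·0+1·0 = 6
M: 6·5 = 30 | 4·0+6·0+4·7+1·2 = 30
gcd(6,4,6,4,1) = 1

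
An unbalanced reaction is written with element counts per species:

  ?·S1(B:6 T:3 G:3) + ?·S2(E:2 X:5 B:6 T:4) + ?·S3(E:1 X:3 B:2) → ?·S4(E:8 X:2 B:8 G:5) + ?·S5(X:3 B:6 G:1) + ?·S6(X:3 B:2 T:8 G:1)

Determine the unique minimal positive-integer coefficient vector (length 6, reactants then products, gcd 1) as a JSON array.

Coefficients: [4, 1, 6, 1, 5, 2]

E: 4·0+1·2+6·1 = 8 | 1·8+5·0+2·0 = 8
X: 4·0+1·5+6·3 = 23 | 1·2+5·3+2·3 = 23
B: 4·6+1·6+6·2 = 42 | 1·8+5·6+2·2 = 42
T: 4·3+1·4+6·0 = 16 | 1·0+5·0+2·8 = 16
G: 4·3+1·0+6·0 = 12 | 1·5+5·1+2·1 = 12
gcd(4,1,6,1,5,2) = 1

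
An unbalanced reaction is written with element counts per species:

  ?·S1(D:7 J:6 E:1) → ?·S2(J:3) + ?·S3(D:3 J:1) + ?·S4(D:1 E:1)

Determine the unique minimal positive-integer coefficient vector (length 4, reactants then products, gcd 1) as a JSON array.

D: 3·7 = 21 | 4·0+6·3+3·1 = 21
J: 3·6 = 18 | 4·3+6·1+3·0 = 18
E: 3·1 = 3 | 4·0+6·0+3·1 = 3
gcd(3,4,6,3) = 1

Coefficients: [3, 4, 6, 3]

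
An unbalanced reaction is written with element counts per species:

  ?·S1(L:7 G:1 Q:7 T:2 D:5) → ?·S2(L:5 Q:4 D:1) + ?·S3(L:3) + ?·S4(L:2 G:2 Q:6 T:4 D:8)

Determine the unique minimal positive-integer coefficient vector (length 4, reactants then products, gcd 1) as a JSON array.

L: 6·7 = 42 | 6·5+2·3+3·2 = 42
G: 6·1 = 6 | 6·0+2·0+3·2 = 6
Q: 6·7 = 42 | 6·4+2·0+3·6 = 42
T: 6·2 = 12 | 6·0+2·0+3·4 = 12
D: 6·5 = 30 | 6·1+2·0+3·8 = 30
gcd(6,6,2,3) = 1

Coefficients: [6, 6, 2, 3]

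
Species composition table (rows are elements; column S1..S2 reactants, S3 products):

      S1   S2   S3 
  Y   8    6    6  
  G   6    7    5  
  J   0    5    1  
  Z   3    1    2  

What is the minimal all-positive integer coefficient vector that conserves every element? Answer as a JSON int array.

Coefficients: [3, 1, 5]

Y: 3·8+1·6 = 30 | 5·6 = 30
G: 3·6+1·7 = 25 | 5·5 = 25
J: 3·0+1·5 = 5 | 5·1 = 5
Z: 3·3+1·1 = 10 | 5·2 = 10
gcd(3,1,5) = 1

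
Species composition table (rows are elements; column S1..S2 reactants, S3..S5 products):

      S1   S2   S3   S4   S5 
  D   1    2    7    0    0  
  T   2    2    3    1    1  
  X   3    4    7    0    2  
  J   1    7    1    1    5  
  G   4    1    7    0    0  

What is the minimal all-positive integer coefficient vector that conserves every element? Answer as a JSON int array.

Coefficients: [1, 3, 1, 1, 4]

D: 1·1+3·2 = 7 | 1·7+1·0+4·0 = 7
T: 1·2+3·2 = 8 | 1·3+1·1+4·1 = 8
X: 1·3+3·4 = 15 | 1·7+1·0+4·2 = 15
J: 1·1+3·7 = 22 | 1·1+1·1+4·5 = 22
G: 1·4+3·1 = 7 | 1·7+1·0+4·0 = 7
gcd(1,3,1,1,4) = 1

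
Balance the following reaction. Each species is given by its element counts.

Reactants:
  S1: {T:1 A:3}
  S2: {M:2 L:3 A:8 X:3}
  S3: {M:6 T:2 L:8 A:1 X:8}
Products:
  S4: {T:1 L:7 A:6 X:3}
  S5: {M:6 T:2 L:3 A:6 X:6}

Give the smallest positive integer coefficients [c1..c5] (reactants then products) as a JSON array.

M: 5·0+3·2+3·6 = 24 | 3·0+4·6 = 24
T: 5·1+3·0+3·2 = 11 | 3·1+4·2 = 11
L: 5·0+3·3+3·8 = 33 | 3·7+4·3 = 33
A: 5·3+3·8+3·1 = 42 | 3·6+4·6 = 42
X: 5·0+3·3+3·8 = 33 | 3·3+4·6 = 33
gcd(5,3,3,3,4) = 1

Coefficients: [5, 3, 3, 3, 4]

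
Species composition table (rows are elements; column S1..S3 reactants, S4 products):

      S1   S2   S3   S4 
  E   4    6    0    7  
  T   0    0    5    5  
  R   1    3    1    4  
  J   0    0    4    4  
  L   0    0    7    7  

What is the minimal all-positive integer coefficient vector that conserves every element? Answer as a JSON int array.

E: 3·4+5·6+6·0 = 42 | 6·7 = 42
T: 3·0+5·0+6·5 = 30 | 6·5 = 30
R: 3·1+5·3+6·1 = 24 | 6·4 = 24
J: 3·0+5·0+6·4 = 24 | 6·4 = 24
L: 3·0+5·0+6·7 = 42 | 6·7 = 42
gcd(3,5,6,6) = 1

Coefficients: [3, 5, 6, 6]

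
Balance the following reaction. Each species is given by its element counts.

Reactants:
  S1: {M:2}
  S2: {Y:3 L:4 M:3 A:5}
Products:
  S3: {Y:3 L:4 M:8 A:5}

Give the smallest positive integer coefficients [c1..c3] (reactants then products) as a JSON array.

Y: 5·0+2·3 = 6 | 2·3 = 6
L: 5·0+2·4 = 8 | 2·4 = 8
M: 5·2+2·3 = 16 | 2·8 = 16
A: 5·0+2·5 = 10 | 2·5 = 10
gcd(5,2,2) = 1

Coefficients: [5, 2, 2]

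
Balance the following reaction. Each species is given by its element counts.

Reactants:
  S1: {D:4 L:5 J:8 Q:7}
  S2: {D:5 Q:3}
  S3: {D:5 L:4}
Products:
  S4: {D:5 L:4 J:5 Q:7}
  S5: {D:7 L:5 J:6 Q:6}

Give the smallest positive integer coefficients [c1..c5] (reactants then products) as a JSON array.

D: 5·4+3·5+2·5 = 45 | 2·5+5·7 = 45
L: 5·5+3·0+2·4 = 33 | 2·4+5·5 = 33
J: 5·8+3·0+2·0 = 40 | 2·5+5·6 = 40
Q: 5·7+3·3+2·0 = 44 | 2·7+5·6 = 44
gcd(5,3,2,2,5) = 1

Coefficients: [5, 3, 2, 2, 5]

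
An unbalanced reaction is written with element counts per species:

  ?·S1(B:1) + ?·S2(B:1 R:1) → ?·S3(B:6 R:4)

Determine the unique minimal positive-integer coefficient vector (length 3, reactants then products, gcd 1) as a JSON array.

B: 2·1+4·1 = 6 | 1·6 = 6
R: 2·0+4·1 = 4 | 1·4 = 4
gcd(2,4,1) = 1

Coefficients: [2, 4, 1]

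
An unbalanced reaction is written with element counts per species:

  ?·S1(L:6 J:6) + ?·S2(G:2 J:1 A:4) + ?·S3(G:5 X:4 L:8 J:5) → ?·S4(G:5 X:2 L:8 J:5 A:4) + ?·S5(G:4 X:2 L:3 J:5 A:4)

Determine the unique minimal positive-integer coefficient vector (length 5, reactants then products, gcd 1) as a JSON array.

Coefficients: [1, 4, 2, 2, 2]

G: 1·0+4·2+2·5 = 18 | 2·5+2·4 = 18
X: 1·0+4·0+2·4 = 8 | 2·2+2·2 = 8
L: 1·6+4·0+2·8 = 22 | 2·8+2·3 = 22
J: 1·6+4·1+2·5 = 20 | 2·5+2·5 = 20
A: 1·0+4·4+2·0 = 16 | 2·4+2·4 = 16
gcd(1,4,2,2,2) = 1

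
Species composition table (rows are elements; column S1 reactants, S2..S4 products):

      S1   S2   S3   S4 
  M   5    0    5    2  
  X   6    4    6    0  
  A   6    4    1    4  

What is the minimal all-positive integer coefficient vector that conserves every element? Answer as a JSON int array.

M: 6·5 = 30 | 3·0+4·5+5·2 = 30
X: 6·6 = 36 | 3·4+4·6+5·0 = 36
A: 6·6 = 36 | 3·4+4·1+5·4 = 36
gcd(6,3,4,5) = 1

Coefficients: [6, 3, 4, 5]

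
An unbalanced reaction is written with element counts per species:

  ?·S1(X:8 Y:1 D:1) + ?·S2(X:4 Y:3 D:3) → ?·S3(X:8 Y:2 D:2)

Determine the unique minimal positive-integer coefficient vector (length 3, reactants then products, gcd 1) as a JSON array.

X: 4·8+2·4 = 40 | 5·8 = 40
Y: 4·1+2·3 = 10 | 5·2 = 10
D: 4·1+2·3 = 10 | 5·2 = 10
gcd(4,2,5) = 1

Coefficients: [4, 2, 5]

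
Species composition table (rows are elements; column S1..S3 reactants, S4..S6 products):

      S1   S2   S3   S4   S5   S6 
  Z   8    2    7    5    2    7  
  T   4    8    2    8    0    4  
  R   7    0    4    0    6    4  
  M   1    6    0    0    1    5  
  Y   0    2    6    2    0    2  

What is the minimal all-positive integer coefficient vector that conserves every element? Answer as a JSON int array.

Coefficients: [6, 4, 2, 5, 5, 5]

Z: 6·8+4·2+2·7 = 70 | 5·5+5·2+5·7 = 70
T: 6·4+4·8+2·2 = 60 | 5·8+5·0+5·4 = 60
R: 6·7+4·0+2·4 = 50 | 5·0+5·6+5·4 = 50
M: 6·1+4·6+2·0 = 30 | 5·0+5·1+5·5 = 30
Y: 6·0+4·2+2·6 = 20 | 5·2+5·0+5·2 = 20
gcd(6,4,2,5,5,5) = 1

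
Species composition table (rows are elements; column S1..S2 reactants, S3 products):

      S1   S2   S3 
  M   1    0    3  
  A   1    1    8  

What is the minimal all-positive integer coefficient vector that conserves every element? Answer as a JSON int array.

M: 3·1+5·0 = 3 | 1·3 = 3
A: 3·1+5·1 = 8 | 1·8 = 8
gcd(3,5,1) = 1

Coefficients: [3, 5, 1]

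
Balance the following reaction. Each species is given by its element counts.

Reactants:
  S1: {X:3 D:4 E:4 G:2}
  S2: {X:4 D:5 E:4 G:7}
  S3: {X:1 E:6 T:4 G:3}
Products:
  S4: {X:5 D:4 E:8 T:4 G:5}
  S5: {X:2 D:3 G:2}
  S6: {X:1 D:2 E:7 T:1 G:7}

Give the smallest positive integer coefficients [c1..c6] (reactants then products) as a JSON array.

Coefficients: [3, 5, 6, 5, 3, 4]

X: 3·3+5·4+6·1 = 35 | 5·5+3·2+4·1 = 35
D: 3·4+5·5+6·0 = 37 | 5·4+3·3+4·2 = 37
E: 3·4+5·4+6·6 = 68 | 5·8+3·0+4·7 = 68
T: 3·0+5·0+6·4 = 24 | 5·4+3·0+4·1 = 24
G: 3·2+5·7+6·3 = 59 | 5·5+3·2+4·7 = 59
gcd(3,5,6,5,3,4) = 1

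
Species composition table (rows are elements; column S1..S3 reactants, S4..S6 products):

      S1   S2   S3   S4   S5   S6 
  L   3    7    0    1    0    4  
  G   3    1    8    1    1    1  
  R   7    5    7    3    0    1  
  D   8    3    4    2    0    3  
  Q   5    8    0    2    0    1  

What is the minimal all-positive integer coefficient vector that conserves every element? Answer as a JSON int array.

Coefficients: [1, 1, 1, 6, 5, 1]

L: 1·3+1·7+1·0 = 10 | 6·1+5·0+1·4 = 10
G: 1·3+1·1+1·8 = 12 | 6·1+5·1+1·1 = 12
R: 1·7+1·5+1·7 = 19 | 6·3+5·0+1·1 = 19
D: 1·8+1·3+1·4 = 15 | 6·2+5·0+1·3 = 15
Q: 1·5+1·8+1·0 = 13 | 6·2+5·0+1·1 = 13
gcd(1,1,1,6,5,1) = 1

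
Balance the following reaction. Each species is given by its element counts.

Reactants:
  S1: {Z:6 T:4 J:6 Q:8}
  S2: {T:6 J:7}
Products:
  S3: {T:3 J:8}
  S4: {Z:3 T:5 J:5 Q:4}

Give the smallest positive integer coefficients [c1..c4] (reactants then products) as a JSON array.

Coefficients: [3, 4, 2, 6]

Z: 3·6+4·0 = 18 | 2·0+6·3 = 18
T: 3·4+4·6 = 36 | 2·3+6·5 = 36
J: 3·6+4·7 = 46 | 2·8+6·5 = 46
Q: 3·8+4·0 = 24 | 2·0+6·4 = 24
gcd(3,4,2,6) = 1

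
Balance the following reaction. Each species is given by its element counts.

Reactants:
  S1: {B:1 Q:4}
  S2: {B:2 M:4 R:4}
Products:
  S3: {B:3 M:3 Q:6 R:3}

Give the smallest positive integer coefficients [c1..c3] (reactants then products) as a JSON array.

Coefficients: [6, 3, 4]

B: 6·1+3·2 = 12 | 4·3 = 12
M: 6·0+3·4 = 12 | 4·3 = 12
Q: 6·4+3·0 = 24 | 4·6 = 24
R: 6·0+3·4 = 12 | 4·3 = 12
gcd(6,3,4) = 1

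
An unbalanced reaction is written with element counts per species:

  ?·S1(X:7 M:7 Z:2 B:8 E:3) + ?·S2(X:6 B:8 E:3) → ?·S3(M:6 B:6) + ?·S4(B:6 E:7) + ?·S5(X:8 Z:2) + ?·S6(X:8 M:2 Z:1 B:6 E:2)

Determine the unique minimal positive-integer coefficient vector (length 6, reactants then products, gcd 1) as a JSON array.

X: 4·7+2·6 = 40 | 4·0+2·0+3·8+2·8 = 40
M: 4·7+2·0 = 28 | 4·6+2·0+3·0+2·2 = 28
Z: 4·2+2·0 = 8 | 4·0+2·0+3·2+2·1 = 8
B: 4·8+2·8 = 48 | 4·6+2·6+3·0+2·6 = 48
E: 4·3+2·3 = 18 | 4·0+2·7+3·0+2·2 = 18
gcd(4,2,4,2,3,2) = 1

Coefficients: [4, 2, 4, 2, 3, 2]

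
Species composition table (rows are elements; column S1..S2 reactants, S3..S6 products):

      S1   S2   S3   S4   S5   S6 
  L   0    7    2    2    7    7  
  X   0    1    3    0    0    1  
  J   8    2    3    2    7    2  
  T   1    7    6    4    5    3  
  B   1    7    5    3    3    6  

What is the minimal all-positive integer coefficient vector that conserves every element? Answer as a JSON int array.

Coefficients: [2, 6, 1, 6, 1, 3]

L: 2·0+6·7 = 42 | 1·2+6·2+1·7+3·7 = 42
X: 2·0+6·1 = 6 | 1·3+6·0+1·0+3·1 = 6
J: 2·8+6·2 = 28 | 1·3+6·2+1·7+3·2 = 28
T: 2·1+6·7 = 44 | 1·6+6·4+1·5+3·3 = 44
B: 2·1+6·7 = 44 | 1·5+6·3+1·3+3·6 = 44
gcd(2,6,1,6,1,3) = 1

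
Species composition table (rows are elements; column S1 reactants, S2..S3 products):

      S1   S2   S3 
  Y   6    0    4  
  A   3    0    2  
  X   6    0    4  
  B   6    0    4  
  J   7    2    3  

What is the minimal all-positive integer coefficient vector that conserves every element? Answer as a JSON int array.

Y: 4·6 = 24 | 5·0+6·4 = 24
A: 4·3 = 12 | 5·0+6·2 = 12
X: 4·6 = 24 | 5·0+6·4 = 24
B: 4·6 = 24 | 5·0+6·4 = 24
J: 4·7 = 28 | 5·2+6·3 = 28
gcd(4,5,6) = 1

Coefficients: [4, 5, 6]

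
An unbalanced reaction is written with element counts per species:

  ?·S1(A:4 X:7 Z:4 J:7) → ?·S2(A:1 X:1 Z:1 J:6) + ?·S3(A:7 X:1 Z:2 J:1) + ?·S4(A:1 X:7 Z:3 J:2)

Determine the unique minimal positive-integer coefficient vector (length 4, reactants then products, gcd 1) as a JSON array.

Coefficients: [6, 5, 2, 5]

A: 6·4 = 24 | 5·1+2·7+5·1 = 24
X: 6·7 = 42 | 5·1+2·1+5·7 = 42
Z: 6·4 = 24 | 5·1+2·2+5·3 = 24
J: 6·7 = 42 | 5·6+2·1+5·2 = 42
gcd(6,5,2,5) = 1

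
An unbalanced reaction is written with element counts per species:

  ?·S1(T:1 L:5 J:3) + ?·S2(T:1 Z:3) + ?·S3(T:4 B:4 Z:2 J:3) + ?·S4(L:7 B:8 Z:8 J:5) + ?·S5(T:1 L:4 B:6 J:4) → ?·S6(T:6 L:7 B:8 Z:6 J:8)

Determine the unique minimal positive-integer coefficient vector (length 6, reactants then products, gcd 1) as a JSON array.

T: 4·1+4·1+5·4+1·0+2·1 = 30 | 5·6 = 30
L: 4·5+4·0+5·0+1·7+2·4 = 35 | 5·7 = 35
B: 4·0+4·0+5·4+1·8+2·6 = 40 | 5·8 = 40
Z: 4·0+4·3+5·2+1·8+2·0 = 30 | 5·6 = 30
J: 4·3+4·0+5·3+1·5+2·4 = 40 | 5·8 = 40
gcd(4,4,5,1,2,5) = 1

Coefficients: [4, 4, 5, 1, 2, 5]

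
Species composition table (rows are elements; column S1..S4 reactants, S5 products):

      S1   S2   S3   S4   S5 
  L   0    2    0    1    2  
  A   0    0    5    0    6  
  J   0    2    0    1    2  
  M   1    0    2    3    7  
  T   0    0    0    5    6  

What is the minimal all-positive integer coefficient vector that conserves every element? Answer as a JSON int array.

L: 5·0+2·2+6·0+6·1 = 10 | 5·2 = 10
A: 5·0+2·0+6·5+6·0 = 30 | 5·6 = 30
J: 5·0+2·2+6·0+6·1 = 10 | 5·2 = 10
M: 5·1+2·0+6·2+6·3 = 35 | 5·7 = 35
T: 5·0+2·0+6·0+6·5 = 30 | 5·6 = 30
gcd(5,2,6,6,5) = 1

Coefficients: [5, 2, 6, 6, 5]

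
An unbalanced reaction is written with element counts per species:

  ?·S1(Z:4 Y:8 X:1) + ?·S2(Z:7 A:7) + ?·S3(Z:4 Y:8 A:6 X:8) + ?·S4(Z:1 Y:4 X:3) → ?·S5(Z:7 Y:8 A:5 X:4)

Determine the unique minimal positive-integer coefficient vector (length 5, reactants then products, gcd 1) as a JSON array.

Z: 2·4+2·7+1·4+2·1 = 28 | 4·7 = 28
Y: 2·8+2·0+1·8+2·4 = 32 | 4·8 = 32
A: 2·0+2·7+1·6+2·0 = 20 | 4·5 = 20
X: 2·1+2·0+1·8+2·3 = 16 | 4·4 = 16
gcd(2,2,1,2,4) = 1

Coefficients: [2, 2, 1, 2, 4]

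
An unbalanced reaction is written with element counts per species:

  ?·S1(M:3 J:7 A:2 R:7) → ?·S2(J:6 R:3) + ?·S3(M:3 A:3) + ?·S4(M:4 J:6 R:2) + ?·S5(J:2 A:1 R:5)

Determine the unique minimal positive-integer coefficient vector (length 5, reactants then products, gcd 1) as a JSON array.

M: 6·3 = 18 | 2·0+2·3+3·4+6·0 = 18
J: 6·7 = 42 | 2·6+2·0+3·6+6·2 = 42
A: 6·2 = 12 | 2·0+2·3+3·0+6·1 = 12
R: 6·7 = 42 | 2·3+2·0+3·2+6·5 = 42
gcd(6,2,2,3,6) = 1

Coefficients: [6, 2, 2, 3, 6]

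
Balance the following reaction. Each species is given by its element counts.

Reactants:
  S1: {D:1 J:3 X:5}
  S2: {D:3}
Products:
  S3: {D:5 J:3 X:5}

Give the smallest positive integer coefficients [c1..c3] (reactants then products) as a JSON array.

D: 3·1+4·3 = 15 | 3·5 = 15
J: 3·3+4·0 = 9 | 3·3 = 9
X: 3·5+4·0 = 15 | 3·5 = 15
gcd(3,4,3) = 1

Coefficients: [3, 4, 3]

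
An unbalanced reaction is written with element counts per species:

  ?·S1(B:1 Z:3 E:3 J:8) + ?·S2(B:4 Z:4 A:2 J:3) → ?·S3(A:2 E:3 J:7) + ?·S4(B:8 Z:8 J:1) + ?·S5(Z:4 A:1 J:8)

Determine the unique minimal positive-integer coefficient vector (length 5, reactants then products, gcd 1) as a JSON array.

Coefficients: [4, 5, 4, 3, 2]

B: 4·1+5·4 = 24 | 4·0+3·8+2·0 = 24
Z: 4·3+5·4 = 32 | 4·0+3·8+2·4 = 32
A: 4·0+5·2 = 10 | 4·2+3·0+2·1 = 10
E: 4·3+5·0 = 12 | 4·3+3·0+2·0 = 12
J: 4·8+5·3 = 47 | 4·7+3·1+2·8 = 47
gcd(4,5,4,3,2) = 1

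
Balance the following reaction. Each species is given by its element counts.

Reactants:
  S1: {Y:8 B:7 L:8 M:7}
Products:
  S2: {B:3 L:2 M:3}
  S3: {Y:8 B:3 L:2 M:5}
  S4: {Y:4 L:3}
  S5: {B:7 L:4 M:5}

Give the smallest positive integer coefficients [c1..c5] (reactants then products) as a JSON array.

Coefficients: [5, 5, 2, 6, 2]

Y: 5·8 = 40 | 5·0+2·8+6·4+2·0 = 40
B: 5·7 = 35 | 5·3+2·3+6·0+2·7 = 35
L: 5·8 = 40 | 5·2+2·2+6·3+2·4 = 40
M: 5·7 = 35 | 5·3+2·5+6·0+2·5 = 35
gcd(5,5,2,6,2) = 1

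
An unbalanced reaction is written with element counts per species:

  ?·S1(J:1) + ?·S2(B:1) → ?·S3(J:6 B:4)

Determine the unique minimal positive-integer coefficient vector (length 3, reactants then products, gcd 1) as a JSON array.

J: 6·1+4·0 = 6 | 1·6 = 6
B: 6·0+4·1 = 4 | 1·4 = 4
gcd(6,4,1) = 1

Coefficients: [6, 4, 1]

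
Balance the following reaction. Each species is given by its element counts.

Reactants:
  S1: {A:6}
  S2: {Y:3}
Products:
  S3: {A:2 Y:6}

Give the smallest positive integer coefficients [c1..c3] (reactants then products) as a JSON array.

Coefficients: [1, 6, 3]

A: 1·6+6·0 = 6 | 3·2 = 6
Y: 1·0+6·3 = 18 | 3·6 = 18
gcd(1,6,3) = 1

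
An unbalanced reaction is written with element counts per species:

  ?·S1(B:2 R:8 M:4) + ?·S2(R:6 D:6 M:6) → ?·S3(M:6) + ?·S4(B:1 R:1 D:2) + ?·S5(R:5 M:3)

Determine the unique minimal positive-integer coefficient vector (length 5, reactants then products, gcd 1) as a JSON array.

Coefficients: [3, 2, 1, 6, 6]

B: 3·2+2·0 = 6 | 1·0+6·1+6·0 = 6
R: 3·8+2·6 = 36 | 1·0+6·1+6·5 = 36
D: 3·0+2·6 = 12 | 1·0+6·2+6·0 = 12
M: 3·4+2·6 = 24 | 1·6+6·0+6·3 = 24
gcd(3,2,1,6,6) = 1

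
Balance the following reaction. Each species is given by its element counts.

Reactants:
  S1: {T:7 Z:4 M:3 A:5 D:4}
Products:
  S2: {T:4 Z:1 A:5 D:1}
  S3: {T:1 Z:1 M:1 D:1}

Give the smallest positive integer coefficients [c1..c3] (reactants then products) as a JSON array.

T: 1·7 = 7 | 1·4+3·1 = 7
Z: 1·4 = 4 | 1·1+3·1 = 4
M: 1·3 = 3 | 1·0+3·1 = 3
A: 1·5 = 5 | 1·5+3·0 = 5
D: 1·4 = 4 | 1·1+3·1 = 4
gcd(1,1,3) = 1

Coefficients: [1, 1, 3]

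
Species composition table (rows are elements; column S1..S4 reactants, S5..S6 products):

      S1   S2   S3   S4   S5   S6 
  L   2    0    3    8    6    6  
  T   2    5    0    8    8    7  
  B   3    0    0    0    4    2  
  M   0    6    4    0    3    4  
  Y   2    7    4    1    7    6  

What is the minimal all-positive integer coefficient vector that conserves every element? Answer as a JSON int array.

Coefficients: [6, 3, 2, 3, 2, 5]

L: 6·2+3·0+2·3+3·8 = 42 | 2·6+5·6 = 42
T: 6·2+3·5+2·0+3·8 = 51 | 2·8+5·7 = 51
B: 6·3+3·0+2·0+3·0 = 18 | 2·4+5·2 = 18
M: 6·0+3·6+2·4+3·0 = 26 | 2·3+5·4 = 26
Y: 6·2+3·7+2·4+3·1 = 44 | 2·7+5·6 = 44
gcd(6,3,2,3,2,5) = 1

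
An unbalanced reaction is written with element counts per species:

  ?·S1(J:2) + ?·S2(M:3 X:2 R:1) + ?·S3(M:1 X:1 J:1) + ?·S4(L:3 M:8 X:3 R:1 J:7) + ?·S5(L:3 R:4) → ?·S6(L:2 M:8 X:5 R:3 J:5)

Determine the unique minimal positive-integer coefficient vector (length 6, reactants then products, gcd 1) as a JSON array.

L: 2·0+4·0+4·0+1·3+1·3 = 6 | 3·2 = 6
M: 2·0+4·3+4·1+1·8+1·0 = 24 | 3·8 = 24
X: 2·0+4·2+4·1+1·3+1·0 = 15 | 3·5 = 15
R: 2·0+4·1+4·0+1·1+1·4 = 9 | 3·3 = 9
J: 2·2+4·0+4·1+1·7+1·0 = 15 | 3·5 = 15
gcd(2,4,4,1,1,3) = 1

Coefficients: [2, 4, 4, 1, 1, 3]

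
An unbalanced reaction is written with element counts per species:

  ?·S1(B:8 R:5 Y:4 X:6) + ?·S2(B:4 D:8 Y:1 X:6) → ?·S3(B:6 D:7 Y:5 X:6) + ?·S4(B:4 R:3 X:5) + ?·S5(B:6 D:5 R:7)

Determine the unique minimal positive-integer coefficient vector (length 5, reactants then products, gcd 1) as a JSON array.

B: 5·8+5·4 = 60 | 5·6+6·4+1·6 = 60
D: 5·0+5·8 = 40 | 5·7+6·0+1·5 = 40
R: 5·5+5·0 = 25 | 5·0+6·3+1·7 = 25
Y: 5·4+5·1 = 25 | 5·5+6·0+1·0 = 25
X: 5·6+5·6 = 60 | 5·6+6·5+1·0 = 60
gcd(5,5,5,6,1) = 1

Coefficients: [5, 5, 5, 6, 1]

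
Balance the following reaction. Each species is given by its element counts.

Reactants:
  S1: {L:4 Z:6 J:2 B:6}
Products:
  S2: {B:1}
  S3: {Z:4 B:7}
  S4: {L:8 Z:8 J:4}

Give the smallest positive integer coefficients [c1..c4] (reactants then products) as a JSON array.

Coefficients: [2, 5, 1, 1]

L: 2·4 = 8 | 5·0+1·0+1·8 = 8
Z: 2·6 = 12 | 5·0+1·4+1·8 = 12
J: 2·2 = 4 | 5·0+1·0+1·4 = 4
B: 2·6 = 12 | 5·1+1·7+1·0 = 12
gcd(2,5,1,1) = 1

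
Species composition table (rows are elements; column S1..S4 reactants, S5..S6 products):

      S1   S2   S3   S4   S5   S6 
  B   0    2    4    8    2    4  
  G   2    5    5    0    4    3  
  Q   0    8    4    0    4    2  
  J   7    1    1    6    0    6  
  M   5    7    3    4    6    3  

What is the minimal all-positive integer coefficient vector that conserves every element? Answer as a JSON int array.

Coefficients: [2, 1, 3, 1, 3, 4]

B: 2·0+1·2+3·4+1·8 = 22 | 3·2+4·4 = 22
G: 2·2+1·5+3·5+1·0 = 24 | 3·4+4·3 = 24
Q: 2·0+1·8+3·4+1·0 = 20 | 3·4+4·2 = 20
J: 2·7+1·1+3·1+1·6 = 24 | 3·0+4·6 = 24
M: 2·5+1·7+3·3+1·4 = 30 | 3·6+4·3 = 30
gcd(2,1,3,1,3,4) = 1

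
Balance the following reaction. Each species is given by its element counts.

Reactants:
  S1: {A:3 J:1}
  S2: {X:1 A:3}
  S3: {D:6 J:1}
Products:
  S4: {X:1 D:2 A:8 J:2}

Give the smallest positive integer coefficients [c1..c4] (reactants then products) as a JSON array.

Coefficients: [5, 3, 1, 3]

X: 5·0+3·1+1·0 = 3 | 3·1 = 3
D: 5·0+3·0+1·6 = 6 | 3·2 = 6
A: 5·3+3·3+1·0 = 24 | 3·8 = 24
J: 5·1+3·0+1·1 = 6 | 3·2 = 6
gcd(5,3,1,3) = 1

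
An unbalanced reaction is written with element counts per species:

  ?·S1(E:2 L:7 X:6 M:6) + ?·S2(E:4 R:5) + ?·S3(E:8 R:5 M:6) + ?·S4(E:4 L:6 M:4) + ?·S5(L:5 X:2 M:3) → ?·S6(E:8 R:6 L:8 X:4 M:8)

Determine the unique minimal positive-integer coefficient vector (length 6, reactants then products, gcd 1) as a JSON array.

E: 2·2+4·4+2·8+1·4+4·0 = 40 | 5·8 = 40
R: 2·0+4·5+2·5+1·0+4·0 = 30 | 5·6 = 30
L: 2·7+4·0+2·0+1·6+4·5 = 40 | 5·8 = 40
X: 2·6+4·0+2·0+1·0+4·2 = 20 | 5·4 = 20
M: 2·6+4·0+2·6+1·4+4·3 = 40 | 5·8 = 40
gcd(2,4,2,1,4,5) = 1

Coefficients: [2, 4, 2, 1, 4, 5]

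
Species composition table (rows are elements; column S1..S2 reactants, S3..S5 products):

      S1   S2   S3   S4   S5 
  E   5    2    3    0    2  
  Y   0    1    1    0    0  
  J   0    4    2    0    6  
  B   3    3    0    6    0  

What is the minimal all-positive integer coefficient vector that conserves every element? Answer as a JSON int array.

Coefficients: [1, 3, 3, 2, 1]

E: 1·5+3·2 = 11 | 3·3+2·0+1·2 = 11
Y: 1·0+3·1 = 3 | 3·1+2·0+1·0 = 3
J: 1·0+3·4 = 12 | 3·2+2·0+1·6 = 12
B: 1·3+3·3 = 12 | 3·0+2·6+1·0 = 12
gcd(1,3,3,2,1) = 1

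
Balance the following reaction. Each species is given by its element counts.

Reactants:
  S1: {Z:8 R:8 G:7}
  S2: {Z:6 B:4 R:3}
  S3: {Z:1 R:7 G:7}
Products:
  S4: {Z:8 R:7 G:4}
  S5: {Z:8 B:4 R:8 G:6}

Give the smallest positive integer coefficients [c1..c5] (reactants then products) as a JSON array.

Coefficients: [4, 5, 2, 3, 5]

Z: 4·8+5·6+2·1 = 64 | 3·8+5·8 = 64
B: 4·0+5·4+2·0 = 20 | 3·0+5·4 = 20
R: 4·8+5·3+2·7 = 61 | 3·7+5·8 = 61
G: 4·7+5·0+2·7 = 42 | 3·4+5·6 = 42
gcd(4,5,2,3,5) = 1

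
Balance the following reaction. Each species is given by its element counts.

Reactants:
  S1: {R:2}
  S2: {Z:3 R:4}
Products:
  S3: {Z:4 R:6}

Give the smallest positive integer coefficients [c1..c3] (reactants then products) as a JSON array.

Z: 1·0+4·3 = 12 | 3·4 = 12
R: 1·2+4·4 = 18 | 3·6 = 18
gcd(1,4,3) = 1

Coefficients: [1, 4, 3]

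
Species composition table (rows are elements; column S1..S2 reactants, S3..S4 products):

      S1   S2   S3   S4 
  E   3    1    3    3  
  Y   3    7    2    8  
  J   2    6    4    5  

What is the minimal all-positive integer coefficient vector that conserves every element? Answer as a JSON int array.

E: 5·3+3·1 = 18 | 2·3+4·3 = 18
Y: 5·3+3·7 = 36 | 2·2+4·8 = 36
J: 5·2+3·6 = 28 | 2·4+4·5 = 28
gcd(5,3,2,4) = 1

Coefficients: [5, 3, 2, 4]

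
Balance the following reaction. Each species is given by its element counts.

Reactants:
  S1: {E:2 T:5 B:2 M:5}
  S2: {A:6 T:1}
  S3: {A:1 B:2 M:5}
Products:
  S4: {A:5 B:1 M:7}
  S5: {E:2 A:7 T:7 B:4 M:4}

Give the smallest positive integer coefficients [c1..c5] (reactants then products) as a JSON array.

E: 3·2+6·0+5·0 = 6 | 4·0+3·2 = 6
A: 3·0+6·6+5·1 = 41 | 4·5+3·7 = 41
T: 3·5+6·1+5·0 = 21 | 4·0+3·7 = 21
B: 3·2+6·0+5·2 = 16 | 4·1+3·4 = 16
M: 3·5+6·0+5·5 = 40 | 4·7+3·4 = 40
gcd(3,6,5,4,3) = 1

Coefficients: [3, 6, 5, 4, 3]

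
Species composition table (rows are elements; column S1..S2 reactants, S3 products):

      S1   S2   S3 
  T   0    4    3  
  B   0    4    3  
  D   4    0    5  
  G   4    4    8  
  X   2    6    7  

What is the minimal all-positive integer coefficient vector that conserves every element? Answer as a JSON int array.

Coefficients: [5, 3, 4]

T: 5·0+3·4 = 12 | 4·3 = 12
B: 5·0+3·4 = 12 | 4·3 = 12
D: 5·4+3·0 = 20 | 4·5 = 20
G: 5·4+3·4 = 32 | 4·8 = 32
X: 5·2+3·6 = 28 | 4·7 = 28
gcd(5,3,4) = 1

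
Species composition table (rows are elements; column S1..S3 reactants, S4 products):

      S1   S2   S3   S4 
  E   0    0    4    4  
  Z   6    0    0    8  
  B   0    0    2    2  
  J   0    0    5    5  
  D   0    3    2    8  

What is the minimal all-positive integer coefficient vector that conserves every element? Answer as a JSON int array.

Coefficients: [4, 6, 3, 3]

E: 4·0+6·0+3·4 = 12 | 3·4 = 12
Z: 4·6+6·0+3·0 = 24 | 3·8 = 24
B: 4·0+6·0+3·2 = 6 | 3·2 = 6
J: 4·0+6·0+3·5 = 15 | 3·5 = 15
D: 4·0+6·3+3·2 = 24 | 3·8 = 24
gcd(4,6,3,3) = 1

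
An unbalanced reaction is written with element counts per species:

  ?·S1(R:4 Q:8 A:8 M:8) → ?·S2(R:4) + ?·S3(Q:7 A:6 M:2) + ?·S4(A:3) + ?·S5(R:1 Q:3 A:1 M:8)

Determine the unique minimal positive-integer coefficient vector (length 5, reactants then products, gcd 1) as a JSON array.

Coefficients: [5, 4, 4, 4, 4]

R: 5·4 = 20 | 4·4+4·0+4·0+4·1 = 20
Q: 5·8 = 40 | 4·0+4·7+4·0+4·3 = 40
A: 5·8 = 40 | 4·0+4·6+4·3+4·1 = 40
M: 5·8 = 40 | 4·0+4·2+4·0+4·8 = 40
gcd(5,4,4,4,4) = 1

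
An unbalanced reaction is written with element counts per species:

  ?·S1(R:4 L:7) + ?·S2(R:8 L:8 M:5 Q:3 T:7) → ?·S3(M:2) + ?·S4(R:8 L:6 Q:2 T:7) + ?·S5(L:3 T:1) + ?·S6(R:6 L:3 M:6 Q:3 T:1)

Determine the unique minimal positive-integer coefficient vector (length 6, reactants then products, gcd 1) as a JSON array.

R: 1·4+4·8 = 36 | 4·0+3·8+5·0+2·6 = 36
L: 1·7+4·8 = 39 | 4·0+3·6+5·3+2·3 = 39
M: 1·0+4·5 = 20 | 4·2+3·0+5·0+2·6 = 20
Q: 1·0+4·3 = 12 | 4·0+3·2+5·0+2·3 = 12
T: 1·0+4·7 = 28 | 4·0+3·7+5·1+2·1 = 28
gcd(1,4,4,3,5,2) = 1

Coefficients: [1, 4, 4, 3, 5, 2]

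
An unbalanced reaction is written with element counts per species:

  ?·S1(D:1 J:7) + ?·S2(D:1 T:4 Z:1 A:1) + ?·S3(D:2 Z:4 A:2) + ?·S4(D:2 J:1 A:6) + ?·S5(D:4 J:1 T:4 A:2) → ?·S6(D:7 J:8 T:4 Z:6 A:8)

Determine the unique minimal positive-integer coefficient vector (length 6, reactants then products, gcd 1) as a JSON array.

Coefficients: [3, 2, 4, 2, 1, 3]

D: 3·1+2·1+4·2+2·2+1·4 = 21 | 3·7 = 21
J: 3·7+2·0+4·0+2·1+1·1 = 24 | 3·8 = 24
T: 3·0+2·4+4·0+2·0+1·4 = 12 | 3·4 = 12
Z: 3·0+2·1+4·4+2·0+1·0 = 18 | 3·6 = 18
A: 3·0+2·1+4·2+2·6+1·2 = 24 | 3·8 = 24
gcd(3,2,4,2,1,3) = 1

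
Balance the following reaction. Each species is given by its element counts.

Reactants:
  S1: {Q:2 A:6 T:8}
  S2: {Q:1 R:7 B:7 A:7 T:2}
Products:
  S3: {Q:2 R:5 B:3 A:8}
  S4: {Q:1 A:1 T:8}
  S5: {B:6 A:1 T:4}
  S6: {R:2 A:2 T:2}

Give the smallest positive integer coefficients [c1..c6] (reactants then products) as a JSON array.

Coefficients: [2, 3, 3, 1, 2, 3]

Q: 2·2+3·1 = 7 | 3·2+1·1+2·0+3·0 = 7
R: 2·0+3·7 = 21 | 3·5+1·0+2·0+3·2 = 21
B: 2·0+3·7 = 21 | 3·3+1·0+2·6+3·0 = 21
A: 2·6+3·7 = 33 | 3·8+1·1+2·1+3·2 = 33
T: 2·8+3·2 = 22 | 3·0+1·8+2·4+3·2 = 22
gcd(2,3,3,1,2,3) = 1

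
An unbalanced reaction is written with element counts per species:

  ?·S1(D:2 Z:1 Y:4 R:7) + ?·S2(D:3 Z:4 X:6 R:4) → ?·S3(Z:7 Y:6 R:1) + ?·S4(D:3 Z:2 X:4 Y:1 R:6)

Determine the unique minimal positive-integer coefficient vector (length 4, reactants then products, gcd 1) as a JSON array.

Coefficients: [3, 4, 1, 6]

D: 3·2+4·3 = 18 | 1·0+6·3 = 18
Z: 3·1+4·4 = 19 | 1·7+6·2 = 19
X: 3·0+4·6 = 24 | 1·0+6·4 = 24
Y: 3·4+4·0 = 12 | 1·6+6·1 = 12
R: 3·7+4·4 = 37 | 1·1+6·6 = 37
gcd(3,4,1,6) = 1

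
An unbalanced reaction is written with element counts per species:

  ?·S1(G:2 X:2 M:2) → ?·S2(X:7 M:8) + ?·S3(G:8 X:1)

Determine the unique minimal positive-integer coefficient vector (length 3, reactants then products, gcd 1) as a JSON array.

G: 4·2 = 8 | 1·0+1·8 = 8
X: 4·2 = 8 | 1·7+1·1 = 8
M: 4·2 = 8 | 1·8+1·0 = 8
gcd(4,1,1) = 1

Coefficients: [4, 1, 1]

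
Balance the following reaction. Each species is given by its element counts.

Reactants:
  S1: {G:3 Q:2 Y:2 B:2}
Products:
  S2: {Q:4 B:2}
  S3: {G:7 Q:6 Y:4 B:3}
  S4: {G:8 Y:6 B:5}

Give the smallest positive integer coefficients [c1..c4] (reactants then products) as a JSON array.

G: 5·3 = 15 | 1·0+1·7+1·8 = 15
Q: 5·2 = 10 | 1·4+1·6+1·0 = 10
Y: 5·2 = 10 | 1·0+1·4+1·6 = 10
B: 5·2 = 10 | 1·2+1·3+1·5 = 10
gcd(5,1,1,1) = 1

Coefficients: [5, 1, 1, 1]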